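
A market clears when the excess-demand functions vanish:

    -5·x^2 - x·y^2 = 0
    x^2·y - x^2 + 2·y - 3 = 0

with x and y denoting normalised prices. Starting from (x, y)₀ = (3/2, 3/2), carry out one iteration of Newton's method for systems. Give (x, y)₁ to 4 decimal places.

At (3/2, 3/2): F = (-14.6250, 1.1250).
Jacobian J = [[-10·x - y^2, -2·x·y], [2·x·y - 2·x, x^2 + 2]].
At the point, J = [[-17.2500, -4.5000], [1.5000, 4.2500]] (det J = -66.5625).
Solving J·Δ = −F gives Δ = (-0.8577, 0.0380).
Then the next iterate is (x, y)₁ = (0.6423, 1.5380).

(0.6423, 1.5380)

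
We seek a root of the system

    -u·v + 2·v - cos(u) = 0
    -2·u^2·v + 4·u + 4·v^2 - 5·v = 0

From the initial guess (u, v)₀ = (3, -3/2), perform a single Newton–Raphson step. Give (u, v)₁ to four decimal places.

At (3, -3/2): F = (2.489992, 55.5000).
Jacobian J = [[-v + sin(u), -u + 2], [-4·u·v + 4, -2·u^2 + 8·v - 5]].
At the point, J = [[1.641120, -1.0000], [22.0000, -35.0000]] (det J = -35.439200).
Solving J·Δ = −F gives Δ = (-0.8931, 1.0244).
Then the next iterate is (u, v)₁ = (2.1069, -0.4756).

(2.1069, -0.4756)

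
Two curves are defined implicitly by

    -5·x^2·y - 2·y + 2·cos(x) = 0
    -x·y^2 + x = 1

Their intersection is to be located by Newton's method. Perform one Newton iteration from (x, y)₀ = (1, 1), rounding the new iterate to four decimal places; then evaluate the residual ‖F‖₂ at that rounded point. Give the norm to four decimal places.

1.2365

At (1, 1): F = (-5.919395, -1.0000).
Jacobian J = [[-10·x·y - 2·sin(x), -5·x^2 - 2], [-y^2 + 1, -2·x·y]].
At the point, J = [[-11.682942, -7.0000], [0.0000, -2.0000]] (det J = 23.365884).
Solving J·Δ = −F gives Δ = (-0.2071, -0.5000).
Then the next iterate is (x, y)₁ = (0.7929, 0.5000).
Re-evaluating at (0.7929, 0.5000): F = (-1.168161, -0.405325), so ‖F‖₂ = 1.2365.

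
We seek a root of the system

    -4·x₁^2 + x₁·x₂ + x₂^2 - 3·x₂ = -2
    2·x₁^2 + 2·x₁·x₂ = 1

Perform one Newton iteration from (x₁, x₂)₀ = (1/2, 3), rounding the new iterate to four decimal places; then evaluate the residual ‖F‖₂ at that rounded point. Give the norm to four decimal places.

0.7231

At (1/2, 3): F = (2.5000, 2.5000).
Jacobian J = [[-8·x₁ + x₂, x₁ + 2·x₂ - 3], [4·x₁ + 2·x₂, 2·x₁]].
At the point, J = [[-1.0000, 3.5000], [8.0000, 1.0000]] (det J = -29.0000).
Solving J·Δ = −F gives Δ = (-0.2155, -0.7759).
Then the next iterate is (x₁, x₂)₁ = (0.2845, 2.2241).
Re-evaluating at (0.2845, 2.2241): F = (0.583316, 0.427393), so ‖F‖₂ = 0.7231.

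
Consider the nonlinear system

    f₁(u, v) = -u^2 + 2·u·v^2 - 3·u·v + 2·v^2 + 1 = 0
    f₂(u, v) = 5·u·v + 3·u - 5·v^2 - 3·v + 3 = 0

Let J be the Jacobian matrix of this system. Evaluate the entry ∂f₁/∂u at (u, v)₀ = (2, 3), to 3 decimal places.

5.000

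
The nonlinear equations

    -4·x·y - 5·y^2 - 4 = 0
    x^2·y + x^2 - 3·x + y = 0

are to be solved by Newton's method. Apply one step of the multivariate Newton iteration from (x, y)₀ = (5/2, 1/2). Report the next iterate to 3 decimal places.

(3.230, -0.281)

At (5/2, 1/2): F = (-10.250, 2.375).
Jacobian J = [[-4·y, -4·x - 10·y], [2·x·y + 2·x - 3, x^2 + 1]].
At the point, J = [[-2.000, -15.000], [4.500, 7.250]] (det J = 53.000).
Solving J·Δ = −F gives Δ = (0.730, -0.781).
Then the next iterate is (x, y)₁ = (3.230, -0.281).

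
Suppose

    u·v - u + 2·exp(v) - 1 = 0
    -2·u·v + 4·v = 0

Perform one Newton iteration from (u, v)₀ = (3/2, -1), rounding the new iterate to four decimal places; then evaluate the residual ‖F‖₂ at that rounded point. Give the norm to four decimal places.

0.9326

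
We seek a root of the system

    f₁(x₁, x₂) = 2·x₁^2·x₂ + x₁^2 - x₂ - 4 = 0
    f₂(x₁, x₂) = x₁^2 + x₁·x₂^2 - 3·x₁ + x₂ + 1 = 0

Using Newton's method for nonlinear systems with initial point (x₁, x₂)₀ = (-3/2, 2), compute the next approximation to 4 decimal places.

At (-3/2, 2): F = (5.2500, 3.7500).
Jacobian J = [[4·x₁·x₂ + 2·x₁, 2·x₁^2 - 1], [2·x₁ + x₂^2 - 3, 2·x₁·x₂ + 1]].
At the point, J = [[-15.0000, 3.5000], [-2.0000, -5.0000]] (det J = 82.0000).
Solving J·Δ = −F gives Δ = (0.4802, 0.5579).
Then the next iterate is (x₁, x₂)₁ = (-1.0198, 2.5579).

(-1.0198, 2.5579)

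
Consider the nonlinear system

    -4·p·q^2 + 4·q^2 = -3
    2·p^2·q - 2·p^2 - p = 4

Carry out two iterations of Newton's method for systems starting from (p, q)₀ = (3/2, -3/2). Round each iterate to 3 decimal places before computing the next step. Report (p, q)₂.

At (3/2, -3/2): F = (-1.500, -16.750).
Jacobian J = [[-4·q^2, -8·p·q + 8·q], [4·p·q - 4·p - 1, 2·p^2]].
At the point, J = [[-9.000, 6.000], [-16.000, 4.500]] (det J = 55.500).
Solving J·Δ = −F gives Δ = (-1.689, -2.284).
Then the next iterate is (p, q)₁ = (-0.189, -3.784).
Round to (-0.189, -3.784) and repeat: F = (71.09953, -4.15278), J = [[-57.27462, -35.99341], [2.61670, 0.07144]].
Δ = (1.603, -0.575), so (p, q)₂ = (1.414, -4.359).

(1.414, -4.359)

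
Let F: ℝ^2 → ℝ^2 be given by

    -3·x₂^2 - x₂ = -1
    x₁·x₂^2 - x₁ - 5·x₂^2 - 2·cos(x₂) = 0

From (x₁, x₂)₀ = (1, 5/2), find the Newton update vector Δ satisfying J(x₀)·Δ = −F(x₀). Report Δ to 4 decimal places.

(0.1143, -1.2656)

At (1, 5/2): F = (-20.2500, -24.397713).
Jacobian J = [[0, -6·x₂ - 1], [x₂^2 - 1, 2·x₁·x₂ - 10·x₂ + 2·sin(x₂)]].
At the point, J = [[0.0000, -16.0000], [5.2500, -18.803056]] (det J = 84.0000).
Solving J·Δ = −F gives Δ = (0.1143, -1.2656).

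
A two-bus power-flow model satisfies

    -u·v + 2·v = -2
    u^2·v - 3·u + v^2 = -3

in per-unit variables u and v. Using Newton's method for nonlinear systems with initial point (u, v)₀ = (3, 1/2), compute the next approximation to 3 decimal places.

At (3, 1/2): F = (1.500, -1.250).
Jacobian J = [[-v, -u + 2], [2·u·v - 3, u^2 + 2·v]].
At the point, J = [[-0.500, -1.000], [0.000, 10.000]] (det J = -5.000).
Solving J·Δ = −F gives Δ = (2.750, 0.125).
Then the next iterate is (u, v)₁ = (5.750, 0.625).

(5.750, 0.625)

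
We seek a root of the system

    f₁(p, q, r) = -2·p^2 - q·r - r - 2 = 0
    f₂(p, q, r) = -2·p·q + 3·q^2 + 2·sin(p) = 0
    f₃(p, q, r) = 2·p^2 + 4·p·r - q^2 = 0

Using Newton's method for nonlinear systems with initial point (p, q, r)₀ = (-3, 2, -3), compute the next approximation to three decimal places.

At (-3, 2, -3): F = (-11.000, 23.71776, 50.000).
Jacobian J = [[-4·p, -r, -q - 1], [-2·q + 2·cos(p), -2·p + 6·q, 0], [4·p + 4·r, -2·q, 4·p]].
At the point, J = [[12.000, 3.000, -3.000], [-5.97998, 18.000, 0.000], [-24.000, -4.000, -12.000]] (det J = -4175.03928).
Solving J·Δ = −F gives Δ = (1.488, -0.823, 1.464).
Then the next iterate is (p, q, r)₁ = (-1.512, 1.177, -1.536).

(-1.512, 1.177, -1.536)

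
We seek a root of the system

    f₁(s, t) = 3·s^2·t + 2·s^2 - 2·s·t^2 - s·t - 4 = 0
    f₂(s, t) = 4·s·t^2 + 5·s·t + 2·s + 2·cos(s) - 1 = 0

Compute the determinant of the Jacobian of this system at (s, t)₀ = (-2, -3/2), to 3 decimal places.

87.363

J = [[6·s·t + 4·s - 2·t^2 - t, 3·s^2 - 4·s·t - s], [4·t^2 + 5·t - 2·sin(s) + 2, 8·s·t + 5·s]].
At the point, J = [[7.000, 2.000], [5.31859, 14.000]].
det J = 87.363.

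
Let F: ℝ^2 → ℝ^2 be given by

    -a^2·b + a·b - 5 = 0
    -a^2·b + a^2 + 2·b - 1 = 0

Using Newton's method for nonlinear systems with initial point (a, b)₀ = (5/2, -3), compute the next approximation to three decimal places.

At (5/2, -3): F = (6.250, 18.000).
Jacobian J = [[-2·a·b + b, -a^2 + a], [-2·a·b + 2·a, -a^2 + 2]].
At the point, J = [[12.000, -3.750], [20.000, -4.250]] (det J = 24.000).
Solving J·Δ = −F gives Δ = (-1.706, -3.792).
Then the next iterate is (a, b)₁ = (0.794, -6.792).

(0.794, -6.792)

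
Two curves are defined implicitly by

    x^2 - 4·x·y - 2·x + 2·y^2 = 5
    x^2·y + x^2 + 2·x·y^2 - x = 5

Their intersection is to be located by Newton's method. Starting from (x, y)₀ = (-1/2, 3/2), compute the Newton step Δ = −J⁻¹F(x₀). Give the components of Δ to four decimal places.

At (-1/2, 3/2): F = (3.7500, -6.1250).
Jacobian J = [[2·x - 4·y - 2, -4·x + 4·y], [2·x·y + 2·x + 2·y^2 - 1, x^2 + 4·x·y]].
At the point, J = [[-9.0000, 8.0000], [1.0000, -2.7500]] (det J = 16.7500).
Solving J·Δ = −F gives Δ = (-2.3097, -3.0672).

(-2.3097, -3.0672)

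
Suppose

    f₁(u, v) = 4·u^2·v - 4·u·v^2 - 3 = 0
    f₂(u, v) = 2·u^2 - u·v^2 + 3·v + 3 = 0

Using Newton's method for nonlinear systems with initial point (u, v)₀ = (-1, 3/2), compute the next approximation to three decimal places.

(-5.462, -5.106)

At (-1, 3/2): F = (12.000, 11.750).
Jacobian J = [[8·u·v - 4·v^2, 4·u^2 - 8·u·v], [4·u - v^2, -2·u·v + 3]].
At the point, J = [[-21.000, 16.000], [-6.250, 6.000]] (det J = -26.000).
Solving J·Δ = −F gives Δ = (-4.462, -6.606).
Then the next iterate is (u, v)₁ = (-5.462, -5.106).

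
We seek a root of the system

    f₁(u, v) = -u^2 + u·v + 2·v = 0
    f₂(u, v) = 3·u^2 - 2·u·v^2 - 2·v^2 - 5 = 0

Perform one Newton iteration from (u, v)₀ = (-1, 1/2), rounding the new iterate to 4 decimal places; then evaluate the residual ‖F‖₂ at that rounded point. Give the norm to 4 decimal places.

At (-1, 1/2): F = (-0.5000, -2.0000).
Jacobian J = [[-2·u + v, u + 2], [6·u - 2·v^2, -4·u·v - 4·v]].
At the point, J = [[2.5000, 1.0000], [-6.5000, 0.0000]] (det J = 6.5000).
Solving J·Δ = −F gives Δ = (-0.3077, 1.2692).
Then the next iterate is (u, v)₁ = (-1.3077, 1.7692).
Re-evaluating at (-1.3077, 1.7692): F = (-0.485262, 2.056482), so ‖F‖₂ = 2.1130.

2.1130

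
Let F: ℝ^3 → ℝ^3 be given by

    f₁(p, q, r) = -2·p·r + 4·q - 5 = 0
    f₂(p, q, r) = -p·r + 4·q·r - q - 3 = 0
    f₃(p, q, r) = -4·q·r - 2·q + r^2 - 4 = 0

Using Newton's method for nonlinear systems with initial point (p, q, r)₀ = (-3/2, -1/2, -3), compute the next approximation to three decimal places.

At (-3/2, -1/2, -3): F = (-16.000, -1.000, 0.000).
Jacobian J = [[-2·r, 4, -2·p], [-r, 4·r - 1, -p + 4·q], [0, -4·r - 2, -4·q + 2·r]].
At the point, J = [[6.000, 4.000, 3.000], [3.000, -13.000, -0.500], [0.000, 10.000, -4.000]] (det J = 480.000).
Solving J·Δ = −F gives Δ = (1.996, 0.350, 0.875).
Then the next iterate is (p, q, r)₁ = (0.496, -0.150, -2.125).

(0.496, -0.150, -2.125)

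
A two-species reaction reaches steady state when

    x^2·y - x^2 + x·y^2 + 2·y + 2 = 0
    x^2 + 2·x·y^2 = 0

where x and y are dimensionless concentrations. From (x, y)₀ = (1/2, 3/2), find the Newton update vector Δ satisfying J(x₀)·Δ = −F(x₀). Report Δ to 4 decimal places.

At (1/2, 3/2): F = (6.2500, 2.5000).
Jacobian J = [[2·x·y - 2·x + y^2, x^2 + 2·x·y + 2], [2·x + 2·y^2, 4·x·y]].
At the point, J = [[2.7500, 3.7500], [5.5000, 3.0000]] (det J = -12.3750).
Solving J·Δ = −F gives Δ = (0.7576, -2.2222).

(0.7576, -2.2222)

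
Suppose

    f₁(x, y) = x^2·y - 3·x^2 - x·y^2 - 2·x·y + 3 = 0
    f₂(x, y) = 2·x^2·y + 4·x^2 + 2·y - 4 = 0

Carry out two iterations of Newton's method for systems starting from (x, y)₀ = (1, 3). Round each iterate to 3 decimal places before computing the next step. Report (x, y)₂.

At (1, 3): F = (-12.000, 12.000).
Jacobian J = [[2·x·y - 6·x - y^2 - 2·y, x^2 - 2·x·y - 2·x], [4·x·y + 8·x, 2·x^2 + 2]].
At the point, J = [[-15.000, -7.000], [20.000, 4.000]] (det J = 80.000).
Solving J·Δ = −F gives Δ = (-0.450, -0.750).
Then the next iterate is (x, y)₁ = (0.550, 2.250).
Round to (0.550, 2.250) and repeat: F = (-2.48625, 3.07125), J = [[-10.38750, -3.27250], [9.350, 2.605]].
Δ = (-1.010, 2.446), so (x, y)₂ = (-0.460, 4.696).

(-0.460, 4.696)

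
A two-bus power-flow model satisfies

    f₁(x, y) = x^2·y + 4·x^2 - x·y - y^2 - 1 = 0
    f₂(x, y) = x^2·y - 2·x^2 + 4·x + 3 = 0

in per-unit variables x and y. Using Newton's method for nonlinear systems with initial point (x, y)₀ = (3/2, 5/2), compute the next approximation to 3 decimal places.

At (3/2, 5/2): F = (3.625, 10.125).
Jacobian J = [[2·x·y + 8·x - y, x^2 - x - 2·y], [2·x·y - 4·x + 4, x^2]].
At the point, J = [[17.000, -4.250], [5.500, 2.250]] (det J = 61.625).
Solving J·Δ = −F gives Δ = (-0.831, -2.470).
Then the next iterate is (x, y)₁ = (0.669, 0.030).

(0.669, 0.030)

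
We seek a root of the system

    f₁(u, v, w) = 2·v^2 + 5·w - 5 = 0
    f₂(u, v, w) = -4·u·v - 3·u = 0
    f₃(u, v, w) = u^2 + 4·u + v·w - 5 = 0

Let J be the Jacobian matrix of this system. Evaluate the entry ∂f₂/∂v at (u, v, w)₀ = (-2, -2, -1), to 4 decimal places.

8.0000

∂f₂/∂v = -4·u.
At (-2, -2, -1) this is 8.0000.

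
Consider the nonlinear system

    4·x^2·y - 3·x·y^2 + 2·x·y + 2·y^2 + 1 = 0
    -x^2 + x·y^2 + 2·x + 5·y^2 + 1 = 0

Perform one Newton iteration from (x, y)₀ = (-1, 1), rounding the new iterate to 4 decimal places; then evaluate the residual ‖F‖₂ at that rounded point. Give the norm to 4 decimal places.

At (-1, 1): F = (8.0000, 2.0000).
Jacobian J = [[8·x·y - 3·y^2 + 2·y, 4·x^2 - 6·x·y + 2·x + 4·y], [-2·x + y^2 + 2, 2·x·y + 10·y]].
At the point, J = [[-9.0000, 12.0000], [5.0000, 8.0000]] (det J = -132.0000).
Solving J·Δ = −F gives Δ = (0.3030, -0.4394).
Then the next iterate is (x, y)₁ = (-0.6970, 0.5606).
Re-evaluating at (-0.6970, 0.5606): F = (2.593590, 0.472505), so ‖F‖₂ = 2.6363.

2.6363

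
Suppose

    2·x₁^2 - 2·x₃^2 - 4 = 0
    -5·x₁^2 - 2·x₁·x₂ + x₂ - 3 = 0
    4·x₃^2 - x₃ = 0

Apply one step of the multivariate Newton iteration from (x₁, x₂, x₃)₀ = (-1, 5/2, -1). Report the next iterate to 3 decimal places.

At (-1, 5/2, -1): F = (-4.000, -0.500, 5.000).
Jacobian J = [[4·x₁, 0, -4·x₃], [-10·x₁ - 2·x₂, -2·x₁ + 1, 0], [0, 0, 8·x₃ - 1]].
At the point, J = [[-4.000, 0.000, 4.000], [5.000, 3.000, 0.000], [0.000, 0.000, -9.000]] (det J = 108.000).
Solving J·Δ = −F gives Δ = (-0.444, 0.907, 0.556).
Then the next iterate is (x₁, x₂, x₃)₁ = (-1.444, 3.407, -0.444).

(-1.444, 3.407, -0.444)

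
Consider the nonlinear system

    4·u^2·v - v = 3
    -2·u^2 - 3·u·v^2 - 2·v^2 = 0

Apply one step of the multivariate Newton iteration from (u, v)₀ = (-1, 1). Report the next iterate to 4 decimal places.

(-0.8421, 1.4211)

At (-1, 1): F = (0.0000, -1.0000).
Jacobian J = [[8·u·v, 4·u^2 - 1], [-4·u - 3·v^2, -6·u·v - 4·v]].
At the point, J = [[-8.0000, 3.0000], [1.0000, 2.0000]] (det J = -19.0000).
Solving J·Δ = −F gives Δ = (0.1579, 0.4211).
Then the next iterate is (u, v)₁ = (-0.8421, 1.4211).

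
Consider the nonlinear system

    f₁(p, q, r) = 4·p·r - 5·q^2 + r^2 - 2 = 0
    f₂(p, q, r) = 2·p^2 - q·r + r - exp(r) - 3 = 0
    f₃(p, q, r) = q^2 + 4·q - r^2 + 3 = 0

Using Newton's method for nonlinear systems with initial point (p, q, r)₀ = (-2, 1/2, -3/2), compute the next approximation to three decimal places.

(-1.730, -1.028, 0.047)

At (-2, 1/2, -3/2): F = (11.000, 4.02687, 3.000).
Jacobian J = [[4·r, -10·q, 4·p + 2·r], [4·p, -r, -q - exp(r) + 1], [0, 2·q + 4, -2·r]].
At the point, J = [[-6.000, -5.000, -11.000], [-8.000, 1.500, 0.27687], [0.000, 5.000, 3.000]] (det J = 301.30610).
Solving J·Δ = −F gives Δ = (0.270, -1.528, 1.547).
Then the next iterate is (p, q, r)₁ = (-1.730, -1.028, 0.047).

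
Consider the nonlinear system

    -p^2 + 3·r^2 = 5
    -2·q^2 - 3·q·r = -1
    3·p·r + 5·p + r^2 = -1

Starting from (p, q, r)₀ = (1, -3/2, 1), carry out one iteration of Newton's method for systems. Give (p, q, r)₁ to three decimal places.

At (1, -3/2, 1): F = (-3.000, 1.000, 10.000).
Jacobian J = [[-2·p, 0, 6·r], [0, -4·q - 3·r, -3·q], [3·r + 5, 0, 3·p + 2·r]].
At the point, J = [[-2.000, 0.000, 6.000], [0.000, 3.000, 4.500], [8.000, 0.000, 5.000]] (det J = -174.000).
Solving J·Δ = −F gives Δ = (-1.293, -0.437, 0.069).
Then the next iterate is (p, q, r)₁ = (-0.293, -1.937, 1.069).

(-0.293, -1.937, 1.069)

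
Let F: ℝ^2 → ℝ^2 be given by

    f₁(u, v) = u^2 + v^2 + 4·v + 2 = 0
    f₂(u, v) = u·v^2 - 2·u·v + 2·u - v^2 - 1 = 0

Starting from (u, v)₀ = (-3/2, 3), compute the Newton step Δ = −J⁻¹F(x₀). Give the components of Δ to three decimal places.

(-9.143, -5.268)

At (-3/2, 3): F = (25.250, -17.500).
Jacobian J = [[2·u, 2·v + 4], [v^2 - 2·v + 2, 2·u·v - 2·u - 2·v]].
At the point, J = [[-3.000, 10.000], [5.000, -12.000]] (det J = -14.000).
Solving J·Δ = −F gives Δ = (-9.143, -5.268).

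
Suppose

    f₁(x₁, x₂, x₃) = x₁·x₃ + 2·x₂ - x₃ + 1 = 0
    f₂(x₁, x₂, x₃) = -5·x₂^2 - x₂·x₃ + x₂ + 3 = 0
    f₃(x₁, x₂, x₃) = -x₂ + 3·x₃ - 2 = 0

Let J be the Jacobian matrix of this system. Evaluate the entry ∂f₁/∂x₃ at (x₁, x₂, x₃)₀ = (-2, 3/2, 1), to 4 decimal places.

-3.0000

∂f₁/∂x₃ = x₁ - 1.
At (-2, 3/2, 1) this is -3.0000.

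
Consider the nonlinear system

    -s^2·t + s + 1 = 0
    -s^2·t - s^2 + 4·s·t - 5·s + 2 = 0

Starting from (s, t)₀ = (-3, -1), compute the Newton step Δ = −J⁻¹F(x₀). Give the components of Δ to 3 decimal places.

At (-3, -1): F = (7.000, 29.000).
Jacobian J = [[-2·s·t + 1, -s^2], [-2·s·t - 2·s + 4·t - 5, -s^2 + 4·s]].
At the point, J = [[-5.000, -9.000], [-9.000, -21.000]] (det J = 24.000).
Solving J·Δ = −F gives Δ = (-4.750, 3.417).

(-4.750, 3.417)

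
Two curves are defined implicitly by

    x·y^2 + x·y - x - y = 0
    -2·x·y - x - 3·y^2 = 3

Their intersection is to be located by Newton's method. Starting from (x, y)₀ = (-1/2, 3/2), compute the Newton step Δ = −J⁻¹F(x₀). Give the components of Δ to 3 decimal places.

(-0.007, -0.965)

At (-1/2, 3/2): F = (-2.875, -7.750).
Jacobian J = [[y^2 + y - 1, 2·x·y + x - 1], [-2·y - 1, -2·x - 6·y]].
At the point, J = [[2.750, -3.000], [-4.000, -8.000]] (det J = -34.000).
Solving J·Δ = −F gives Δ = (-0.007, -0.965).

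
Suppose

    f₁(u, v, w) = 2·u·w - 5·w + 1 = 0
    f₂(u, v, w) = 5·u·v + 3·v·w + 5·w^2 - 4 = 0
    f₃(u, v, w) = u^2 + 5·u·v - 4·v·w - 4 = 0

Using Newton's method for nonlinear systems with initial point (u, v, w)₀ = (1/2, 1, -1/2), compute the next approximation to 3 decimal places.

At (1/2, 1, -1/2): F = (3.000, -1.750, 0.750).
Jacobian J = [[2·w, 0, 2·u - 5], [5·v, 5·u + 3·w, 3·v + 10·w], [2·u + 5·v, 5·u - 4·w, -4·v]].
At the point, J = [[-1.000, 0.000, -4.000], [5.000, 1.000, -2.000], [6.000, 4.500, -4.000]] (det J = -71.000).
Solving J·Δ = −F gives Δ = (0.697, -0.585, 0.576).
Then the next iterate is (u, v, w)₁ = (1.197, 0.415, 0.076).

(1.197, 0.415, 0.076)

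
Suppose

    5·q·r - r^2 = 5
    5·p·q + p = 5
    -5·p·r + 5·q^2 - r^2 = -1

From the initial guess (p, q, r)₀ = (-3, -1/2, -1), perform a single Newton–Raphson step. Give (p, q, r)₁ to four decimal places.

At (-3, -1/2, -1): F = (-3.5000, -0.5000, -13.7500).
Jacobian J = [[0, 5·r, 5·q - 2·r], [5·q + 1, 5·p, 0], [-5·r, 10·q, -5·p - 2·r]].
At the point, J = [[0.0000, -5.0000, -0.5000], [-1.5000, -15.0000, 0.0000], [5.0000, -5.0000, 17.0000]] (det J = -168.7500).
Solving J·Δ = −F gives Δ = (5.6407, -0.5974, -1.0259).
Then the next iterate is (p, q, r)₁ = (2.6407, -1.0974, -2.0259).

(2.6407, -1.0974, -2.0259)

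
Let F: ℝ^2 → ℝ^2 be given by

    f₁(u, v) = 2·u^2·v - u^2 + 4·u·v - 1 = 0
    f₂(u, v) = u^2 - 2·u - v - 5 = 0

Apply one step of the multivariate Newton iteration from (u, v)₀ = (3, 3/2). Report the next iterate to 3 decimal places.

(3.507, 0.029)

At (3, 3/2): F = (35.000, -3.500).
Jacobian J = [[4·u·v - 2·u + 4·v, 2·u^2 + 4·u], [2·u - 2, -1]].
At the point, J = [[18.000, 30.000], [4.000, -1.000]] (det J = -138.000).
Solving J·Δ = −F gives Δ = (0.507, -1.471).
Then the next iterate is (u, v)₁ = (3.507, 0.029).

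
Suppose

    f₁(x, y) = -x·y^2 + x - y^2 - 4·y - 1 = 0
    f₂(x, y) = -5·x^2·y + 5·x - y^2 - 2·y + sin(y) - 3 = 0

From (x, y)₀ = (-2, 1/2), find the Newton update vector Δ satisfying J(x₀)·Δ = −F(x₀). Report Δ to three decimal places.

(-1.189, -1.881)

At (-2, 1/2): F = (-4.750, -23.77057).
Jacobian J = [[-y^2 + 1, -2·x·y - 2·y - 4], [-10·x·y + 5, -5·x^2 - 2·y + cos(y) - 2]].
At the point, J = [[0.750, -3.000], [15.000, -22.12242]] (det J = 28.40819).
Solving J·Δ = −F gives Δ = (-1.189, -1.881).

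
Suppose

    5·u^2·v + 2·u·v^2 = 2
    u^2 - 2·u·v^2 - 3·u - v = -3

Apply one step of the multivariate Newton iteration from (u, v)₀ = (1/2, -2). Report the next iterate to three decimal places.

At (1/2, -2): F = (-0.500, -0.250).
Jacobian J = [[10·u·v + 2·v^2, 5·u^2 + 4·u·v], [2·u - 2·v^2 - 3, -4·u·v - 1]].
At the point, J = [[-2.000, -2.750], [-10.000, 3.000]] (det J = -33.500).
Solving J·Δ = −F gives Δ = (-0.065, -0.134).
Then the next iterate is (u, v)₁ = (0.435, -2.134).

(0.435, -2.134)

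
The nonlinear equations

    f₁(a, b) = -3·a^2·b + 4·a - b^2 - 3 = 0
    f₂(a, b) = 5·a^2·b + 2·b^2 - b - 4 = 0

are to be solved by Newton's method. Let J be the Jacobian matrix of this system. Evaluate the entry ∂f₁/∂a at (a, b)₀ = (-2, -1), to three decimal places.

-8.000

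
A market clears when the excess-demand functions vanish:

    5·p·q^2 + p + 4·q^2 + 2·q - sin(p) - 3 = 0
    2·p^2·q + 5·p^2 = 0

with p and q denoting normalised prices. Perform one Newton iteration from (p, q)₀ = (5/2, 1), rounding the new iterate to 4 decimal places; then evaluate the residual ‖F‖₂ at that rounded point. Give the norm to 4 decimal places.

At (5/2, 1): F = (17.401528, 43.7500).
Jacobian J = [[5·q^2 - cos(p) + 1, 10·p·q + 8·q + 2], [4·p·q + 10·p, 2·p^2]].
At the point, J = [[6.801144, 35.0000], [35.0000, 12.5000]] (det J = -1139.985705).
Solving J·Δ = −F gives Δ = (-1.1524, -0.2733).
Then the next iterate is (p, q)₁ = (1.3476, 0.7267).
Re-evaluating at (1.3476, 0.7267): F = (4.496467, 11.719541), so ‖F‖₂ = 12.5525.

12.5525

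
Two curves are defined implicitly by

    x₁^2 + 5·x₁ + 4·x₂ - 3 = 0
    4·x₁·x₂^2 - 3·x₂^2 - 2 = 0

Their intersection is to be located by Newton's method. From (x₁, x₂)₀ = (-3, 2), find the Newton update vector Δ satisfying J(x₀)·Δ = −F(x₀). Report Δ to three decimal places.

(77.000, 19.500)

At (-3, 2): F = (-1.000, -62.000).
Jacobian J = [[2·x₁ + 5, 4], [4·x₂^2, 8·x₁·x₂ - 6·x₂]].
At the point, J = [[-1.000, 4.000], [16.000, -60.000]] (det J = -4.000).
Solving J·Δ = −F gives Δ = (77.000, 19.500).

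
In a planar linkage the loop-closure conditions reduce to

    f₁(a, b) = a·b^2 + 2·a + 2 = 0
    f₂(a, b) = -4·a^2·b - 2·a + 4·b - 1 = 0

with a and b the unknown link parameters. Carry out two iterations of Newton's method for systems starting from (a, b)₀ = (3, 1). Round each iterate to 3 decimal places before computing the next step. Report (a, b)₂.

At (3, 1): F = (11.000, -39.000).
Jacobian J = [[b^2 + 2, 2·a·b], [-8·a·b - 2, -4·a^2 + 4]].
At the point, J = [[3.000, 6.000], [-26.000, -32.000]] (det J = 60.000).
Solving J·Δ = −F gives Δ = (1.967, -2.817).
Then the next iterate is (a, b)₁ = (4.967, -1.817).
Round to (4.967, -1.817) and repeat: F = (28.33250, 161.10747), J = [[5.30149, -18.05008], [70.20031, -94.68436]].
Δ = (-0.295, 1.483), so (a, b)₂ = (4.672, -0.334).

(4.672, -0.334)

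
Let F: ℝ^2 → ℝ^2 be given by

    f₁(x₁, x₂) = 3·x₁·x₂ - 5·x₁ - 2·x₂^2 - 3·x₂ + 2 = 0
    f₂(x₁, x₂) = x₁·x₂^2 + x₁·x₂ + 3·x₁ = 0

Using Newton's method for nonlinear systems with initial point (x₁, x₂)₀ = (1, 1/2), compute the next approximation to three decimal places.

At (1, 1/2): F = (-3.500, 3.750).
Jacobian J = [[3·x₂ - 5, 3·x₁ - 4·x₂ - 3], [x₂^2 + x₂ + 3, 2·x₁·x₂ + x₁]].
At the point, J = [[-3.500, -2.000], [3.750, 2.000]] (det J = 0.500).
Solving J·Δ = −F gives Δ = (-1.000, 0.000).
Then the next iterate is (x₁, x₂)₁ = (0.000, 0.500).

(0.000, 0.500)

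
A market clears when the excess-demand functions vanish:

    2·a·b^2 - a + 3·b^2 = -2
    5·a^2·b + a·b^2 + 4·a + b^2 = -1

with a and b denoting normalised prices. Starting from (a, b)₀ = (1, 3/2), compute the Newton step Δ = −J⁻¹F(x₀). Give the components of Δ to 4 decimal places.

At (1, 3/2): F = (12.2500, 17.0000).
Jacobian J = [[2·b^2 - 1, 4·a·b + 6·b], [10·a·b + b^2 + 4, 5·a^2 + 2·a·b + 2·b]].
At the point, J = [[3.5000, 15.0000], [21.2500, 11.0000]] (det J = -280.2500).
Solving J·Δ = −F gives Δ = (-0.4291, -0.7165).

(-0.4291, -0.7165)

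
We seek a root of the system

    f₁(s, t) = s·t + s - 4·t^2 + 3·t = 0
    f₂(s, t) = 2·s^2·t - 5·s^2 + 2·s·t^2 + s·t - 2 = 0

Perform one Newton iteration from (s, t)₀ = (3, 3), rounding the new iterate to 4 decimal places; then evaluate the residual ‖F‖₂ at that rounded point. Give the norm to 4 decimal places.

18.0616

At (3, 3): F = (-15.0000, 70.0000).
Jacobian J = [[t + 1, s - 8·t + 3], [4·s·t - 10·s + 2·t^2 + t, 2·s^2 + 4·s·t + s]].
At the point, J = [[4.0000, -18.0000], [27.0000, 57.0000]] (det J = 714.0000).
Solving J·Δ = −F gives Δ = (-0.5672, -0.9594).
Then the next iterate is (s, t)₁ = (2.4328, 2.0406).
Re-evaluating at (2.4328, 2.0406): F = (-3.137222, 17.787033), so ‖F‖₂ = 18.0616.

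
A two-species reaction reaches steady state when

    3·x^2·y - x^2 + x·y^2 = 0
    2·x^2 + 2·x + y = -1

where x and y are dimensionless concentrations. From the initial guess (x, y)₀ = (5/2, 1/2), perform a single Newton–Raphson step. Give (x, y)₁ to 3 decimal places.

(0.914, 0.529)

At (5/2, 1/2): F = (3.750, 19.000).
Jacobian J = [[6·x·y - 2·x + y^2, 3·x^2 + 2·x·y], [4·x + 2, 1]].
At the point, J = [[2.750, 21.250], [12.000, 1.000]] (det J = -252.250).
Solving J·Δ = −F gives Δ = (-1.586, 0.029).
Then the next iterate is (x, y)₁ = (0.914, 0.529).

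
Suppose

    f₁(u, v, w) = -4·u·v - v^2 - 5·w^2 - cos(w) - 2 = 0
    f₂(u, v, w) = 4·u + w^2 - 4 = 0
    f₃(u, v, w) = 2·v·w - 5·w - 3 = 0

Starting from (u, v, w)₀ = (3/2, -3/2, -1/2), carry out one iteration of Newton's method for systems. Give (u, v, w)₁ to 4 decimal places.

At (3/2, -3/2, -1/2): F = (2.622417, 2.2500, 1.0000).
Jacobian J = [[-4·v, -4·u - 2·v, -10·w + sin(w)], [4, 0, 2·w], [0, 2·w, 2·v - 5]].
At the point, J = [[6.0000, -3.0000, 4.520574], [4.0000, 0.0000, -1.0000], [0.0000, -1.0000, -8.0000]] (det J = -120.082298).
Solving J·Δ = −F gives Δ = (-0.5312, 0.0000, 0.1250).
Then the next iterate is (u, v, w)₁ = (0.9688, -1.5000, -0.3750).

(0.9688, -1.5000, -0.3750)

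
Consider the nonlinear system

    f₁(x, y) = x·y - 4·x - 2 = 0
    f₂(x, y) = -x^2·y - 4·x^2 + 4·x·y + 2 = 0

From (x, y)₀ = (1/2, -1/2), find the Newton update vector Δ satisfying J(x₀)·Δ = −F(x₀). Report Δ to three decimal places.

At (1/2, -1/2): F = (-4.250, 0.125).
Jacobian J = [[y - 4, x], [-2·x·y - 8·x + 4·y, -x^2 + 4·x]].
At the point, J = [[-4.500, 0.500], [-5.500, 1.750]] (det J = -5.125).
Solving J·Δ = −F gives Δ = (-1.463, -4.671).

(-1.463, -4.671)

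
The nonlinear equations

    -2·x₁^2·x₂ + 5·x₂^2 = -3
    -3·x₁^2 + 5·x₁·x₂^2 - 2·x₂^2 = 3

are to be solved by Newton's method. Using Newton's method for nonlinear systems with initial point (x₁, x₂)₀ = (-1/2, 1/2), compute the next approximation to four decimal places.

At (-1/2, 1/2): F = (4.0000, -4.8750).
Jacobian J = [[-4·x₁·x₂, -2·x₁^2 + 10·x₂], [-6·x₁ + 5·x₂^2, 10·x₁·x₂ - 4·x₂]].
At the point, J = [[1.0000, 4.5000], [4.2500, -4.5000]] (det J = -23.6250).
Solving J·Δ = −F gives Δ = (0.1667, -0.9259).
Then the next iterate is (x₁, x₂)₁ = (-0.3333, -0.4259).

(-0.3333, -0.4259)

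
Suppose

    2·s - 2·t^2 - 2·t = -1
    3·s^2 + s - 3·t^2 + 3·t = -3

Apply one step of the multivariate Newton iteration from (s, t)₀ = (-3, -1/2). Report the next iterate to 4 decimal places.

(-0.7500, 1.7500)

At (-3, -1/2): F = (-4.5000, 24.7500).
Jacobian J = [[2, -4·t - 2], [6·s + 1, -6·t + 3]].
At the point, J = [[2.0000, 0.0000], [-17.0000, 6.0000]] (det J = 12.0000).
Solving J·Δ = −F gives Δ = (2.2500, 2.2500).
Then the next iterate is (s, t)₁ = (-0.7500, 1.7500).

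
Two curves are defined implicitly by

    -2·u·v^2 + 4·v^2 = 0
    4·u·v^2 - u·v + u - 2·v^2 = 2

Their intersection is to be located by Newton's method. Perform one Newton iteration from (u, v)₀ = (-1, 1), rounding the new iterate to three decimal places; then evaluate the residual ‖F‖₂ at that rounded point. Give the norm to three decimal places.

3.157

At (-1, 1): F = (6.000, -8.000).
Jacobian J = [[-2·v^2, -4·u·v + 8·v], [4·v^2 - v + 1, 8·u·v - u - 4·v]].
At the point, J = [[-2.000, 12.000], [4.000, -11.000]] (det J = -26.000).
Solving J·Δ = −F gives Δ = (1.154, -0.308).
Then the next iterate is (u, v)₁ = (0.154, 0.692).
Re-evaluating at (0.154, 0.692): F = (1.76797, -2.61532), so ‖F‖₂ = 3.157.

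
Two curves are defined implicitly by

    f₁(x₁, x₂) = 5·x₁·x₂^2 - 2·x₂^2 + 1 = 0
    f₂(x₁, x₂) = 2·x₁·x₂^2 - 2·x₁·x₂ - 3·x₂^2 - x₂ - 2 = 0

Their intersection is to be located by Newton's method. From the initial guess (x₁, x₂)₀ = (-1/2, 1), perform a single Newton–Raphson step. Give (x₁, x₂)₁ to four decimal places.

At (-1/2, 1): F = (-3.5000, -6.0000).
Jacobian J = [[5·x₂^2, 10·x₁·x₂ - 4·x₂], [2·x₂^2 - 2·x₂, 4·x₁·x₂ - 2·x₁ - 6·x₂ - 1]].
At the point, J = [[5.0000, -9.0000], [0.0000, -8.0000]] (det J = -40.0000).
Solving J·Δ = −F gives Δ = (-0.6500, -0.7500).
Then the next iterate is (x₁, x₂)₁ = (-1.1500, 0.2500).

(-1.1500, 0.2500)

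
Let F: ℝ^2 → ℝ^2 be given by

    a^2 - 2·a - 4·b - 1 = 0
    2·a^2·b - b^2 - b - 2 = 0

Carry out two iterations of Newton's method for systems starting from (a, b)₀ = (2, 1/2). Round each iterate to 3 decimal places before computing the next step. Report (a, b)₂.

(2.664, 0.182)

At (2, 1/2): F = (-3.000, 1.250).
Jacobian J = [[2·a - 2, -4], [4·a·b, 2·a^2 - 2·b - 1]].
At the point, J = [[2.000, -4.000], [4.000, 6.000]] (det J = 28.000).
Solving J·Δ = −F gives Δ = (0.464, -0.518).
Then the next iterate is (a, b)₁ = (2.464, -0.018).
Round to (2.464, -0.018) and repeat: F = (0.21530, -2.20089), J = [[2.928, -4.000], [-0.17741, 11.17859]].
Δ = (0.200, 0.200), so (a, b)₂ = (2.664, 0.182).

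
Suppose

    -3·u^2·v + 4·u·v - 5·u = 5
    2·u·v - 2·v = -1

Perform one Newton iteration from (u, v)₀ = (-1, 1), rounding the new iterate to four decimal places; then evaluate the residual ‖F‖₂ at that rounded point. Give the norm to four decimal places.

5.3614

At (-1, 1): F = (-7.0000, -3.0000).
Jacobian J = [[-6·u·v + 4·v - 5, -3·u^2 + 4·u], [2·v, 2·u - 2]].
At the point, J = [[5.0000, -7.0000], [2.0000, -4.0000]] (det J = -6.0000).
Solving J·Δ = −F gives Δ = (1.1667, -0.1667).
Then the next iterate is (u, v)₁ = (0.1667, 0.8333).
Re-evaluating at (0.1667, 0.8333): F = (-5.347325, -0.388778), so ‖F‖₂ = 5.3614.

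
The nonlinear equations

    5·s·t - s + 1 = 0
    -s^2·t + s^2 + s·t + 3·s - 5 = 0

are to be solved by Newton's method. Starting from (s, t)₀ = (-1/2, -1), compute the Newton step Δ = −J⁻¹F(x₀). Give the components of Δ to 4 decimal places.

(3.7222, -7.3333)

At (-1/2, -1): F = (4.0000, -5.5000).
Jacobian J = [[5·t - 1, 5·s], [-2·s·t + 2·s + t + 3, -s^2 + s]].
At the point, J = [[-6.0000, -2.5000], [0.0000, -0.7500]] (det J = 4.5000).
Solving J·Δ = −F gives Δ = (3.7222, -7.3333).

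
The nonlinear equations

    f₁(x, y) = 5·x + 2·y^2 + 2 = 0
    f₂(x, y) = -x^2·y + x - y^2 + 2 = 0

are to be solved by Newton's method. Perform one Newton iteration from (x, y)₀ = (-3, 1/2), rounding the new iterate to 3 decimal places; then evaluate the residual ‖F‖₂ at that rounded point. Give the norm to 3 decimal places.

At (-3, 1/2): F = (-12.500, -5.750).
Jacobian J = [[5, 4·y], [-2·x·y + 1, -x^2 - 2·y]].
At the point, J = [[5.000, 2.000], [4.000, -10.000]] (det J = -58.000).
Solving J·Δ = −F gives Δ = (2.353, 0.366).
Then the next iterate is (x, y)₁ = (-0.647, 0.866).
Re-evaluating at (-0.647, 0.866): F = (0.26491, 0.24053), so ‖F‖₂ = 0.358.

0.358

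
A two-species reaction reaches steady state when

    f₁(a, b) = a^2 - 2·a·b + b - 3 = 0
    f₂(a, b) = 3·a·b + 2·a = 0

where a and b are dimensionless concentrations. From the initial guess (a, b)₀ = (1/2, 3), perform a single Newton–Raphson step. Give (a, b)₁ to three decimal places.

(-0.050, 3.367)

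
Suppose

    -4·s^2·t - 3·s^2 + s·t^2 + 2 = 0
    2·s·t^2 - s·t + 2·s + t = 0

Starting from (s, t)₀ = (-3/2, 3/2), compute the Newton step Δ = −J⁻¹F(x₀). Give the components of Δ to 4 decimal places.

At (-3/2, 3/2): F = (-21.6250, -6.0000).
Jacobian J = [[-8·s·t - 6·s + t^2, -4·s^2 + 2·s·t], [2·t^2 - t + 2, 4·s·t - s + 1]].
At the point, J = [[29.2500, -13.5000], [5.0000, -6.5000]] (det J = -122.6250).
Solving J·Δ = −F gives Δ = (0.4857, -0.5494).

(0.4857, -0.5494)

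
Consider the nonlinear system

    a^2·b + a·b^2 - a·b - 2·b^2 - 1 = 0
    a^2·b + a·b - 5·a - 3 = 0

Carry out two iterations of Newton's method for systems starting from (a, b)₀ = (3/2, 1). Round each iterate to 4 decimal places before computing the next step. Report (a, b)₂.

At (3/2, 1): F = (-0.7500, -6.7500).
Jacobian J = [[2·a·b + b^2 - b, a^2 + 2·a·b - a - 4·b], [2·a·b + b - 5, a^2 + a]].
At the point, J = [[3.0000, -0.2500], [-1.0000, 3.7500]] (det J = 11.0000).
Solving J·Δ = −F gives Δ = (0.4091, 1.9091).
Then the next iterate is (a, b)₁ = (1.9091, 2.9091).
Round to (1.9091, 2.9091) and repeat: F = (3.279652, 3.610951), J = [[16.661288, 1.206688], [9.016626, 5.553763]].
Δ = (-0.1697, -0.3747), so (a, b)₂ = (1.7394, 2.5344).

(1.7394, 2.5344)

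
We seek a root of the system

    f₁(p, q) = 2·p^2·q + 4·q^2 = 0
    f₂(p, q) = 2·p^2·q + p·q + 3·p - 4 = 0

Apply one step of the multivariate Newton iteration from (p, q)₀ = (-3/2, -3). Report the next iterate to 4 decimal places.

(-0.8241, -1.2222)

At (-3/2, -3): F = (22.5000, -17.5000).
Jacobian J = [[4·p·q, 2·p^2 + 8·q], [4·p·q + q + 3, 2·p^2 + p]].
At the point, J = [[18.0000, -19.5000], [18.0000, 3.0000]] (det J = 405.0000).
Solving J·Δ = −F gives Δ = (0.6759, 1.7778).
Then the next iterate is (p, q)₁ = (-0.8241, -1.2222).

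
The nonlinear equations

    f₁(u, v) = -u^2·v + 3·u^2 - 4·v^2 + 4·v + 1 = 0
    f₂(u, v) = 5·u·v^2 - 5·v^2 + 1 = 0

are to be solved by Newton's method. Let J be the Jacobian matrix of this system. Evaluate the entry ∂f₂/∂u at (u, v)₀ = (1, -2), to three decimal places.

∂f₂/∂u = 5·v^2.
At (1, -2) this is 20.000.

20.000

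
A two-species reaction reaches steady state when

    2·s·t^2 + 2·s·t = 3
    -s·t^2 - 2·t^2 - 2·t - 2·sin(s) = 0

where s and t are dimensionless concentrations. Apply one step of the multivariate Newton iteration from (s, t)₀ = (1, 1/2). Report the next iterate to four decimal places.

(10.7502, -2.7813)

At (1, 1/2): F = (-1.5000, -3.432942).
Jacobian J = [[2·t^2 + 2·t, 4·s·t + 2·s], [-t^2 - 2·cos(s), -2·s·t - 4·t - 2]].
At the point, J = [[1.5000, 4.0000], [-1.330605, -5.0000]] (det J = -2.177582).
Solving J·Δ = −F gives Δ = (9.7502, -3.2813).
Then the next iterate is (s, t)₁ = (10.7502, -2.7813).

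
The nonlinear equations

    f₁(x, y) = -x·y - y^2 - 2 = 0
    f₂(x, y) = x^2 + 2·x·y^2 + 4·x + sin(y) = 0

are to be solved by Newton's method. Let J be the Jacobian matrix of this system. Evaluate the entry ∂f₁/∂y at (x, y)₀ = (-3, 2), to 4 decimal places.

-1.0000

∂f₁/∂y = -x - 2·y.
At (-3, 2) this is -1.0000.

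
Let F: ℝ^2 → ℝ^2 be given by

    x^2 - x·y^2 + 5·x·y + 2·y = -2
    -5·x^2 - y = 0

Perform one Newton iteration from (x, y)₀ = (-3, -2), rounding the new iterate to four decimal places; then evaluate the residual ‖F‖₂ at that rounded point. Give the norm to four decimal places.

17.2026

At (-3, -2): F = (49.0000, -43.0000).
Jacobian J = [[2·x - y^2 + 5·y, -2·x·y + 5·x + 2], [-10·x, -1]].
At the point, J = [[-20.0000, -25.0000], [30.0000, -1.0000]] (det J = 770.0000).
Solving J·Δ = −F gives Δ = (1.4597, 0.7922).
Then the next iterate is (x, y)₁ = (-1.5403, -1.2078).
Re-evaluating at (-1.5403, -1.2078): F = (13.505756, -10.654820), so ‖F‖₂ = 17.2026.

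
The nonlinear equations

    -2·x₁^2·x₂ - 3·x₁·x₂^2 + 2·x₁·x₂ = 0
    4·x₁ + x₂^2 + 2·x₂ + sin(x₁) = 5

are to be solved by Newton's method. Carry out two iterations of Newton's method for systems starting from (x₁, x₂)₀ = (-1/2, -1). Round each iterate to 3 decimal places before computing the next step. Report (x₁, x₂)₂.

(3.549, 0.408)

At (-1/2, -1): F = (3.000, -8.47943).
Jacobian J = [[-4·x₁·x₂ - 3·x₂^2 + 2·x₂, -2·x₁^2 - 6·x₁·x₂ + 2·x₁], [cos(x₁) + 4, 2·x₂ + 2]].
At the point, J = [[-7.000, -4.500], [4.87758, 0.000]] (det J = 21.94912).
Solving J·Δ = −F gives Δ = (1.738, -2.038).
Then the next iterate is (x₁, x₂)₁ = (1.238, -3.038).
Round to (1.238, -3.038) and repeat: F = (-32.48790, 4.05058), J = [[-18.72016, 21.97698], [4.32669, -4.076]].
Δ = (2.311, 3.446), so (x₁, x₂)₂ = (3.549, 0.408).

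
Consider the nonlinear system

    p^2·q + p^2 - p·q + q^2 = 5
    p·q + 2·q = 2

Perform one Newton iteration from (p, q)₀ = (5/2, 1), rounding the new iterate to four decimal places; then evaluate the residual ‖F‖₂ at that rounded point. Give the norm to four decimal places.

1.1302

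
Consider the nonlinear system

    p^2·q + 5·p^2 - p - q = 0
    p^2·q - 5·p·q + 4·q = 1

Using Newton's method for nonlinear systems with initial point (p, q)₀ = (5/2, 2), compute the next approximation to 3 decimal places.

At (5/2, 2): F = (39.250, -5.500).
Jacobian J = [[2·p·q + 10·p - 1, p^2 - 1], [2·p·q - 5·q, p^2 - 5·p + 4]].
At the point, J = [[34.000, 5.250], [0.000, -2.250]] (det J = -76.500).
Solving J·Δ = −F gives Δ = (-0.777, -2.444).
Then the next iterate is (p, q)₁ = (1.723, -0.444).

(1.723, -0.444)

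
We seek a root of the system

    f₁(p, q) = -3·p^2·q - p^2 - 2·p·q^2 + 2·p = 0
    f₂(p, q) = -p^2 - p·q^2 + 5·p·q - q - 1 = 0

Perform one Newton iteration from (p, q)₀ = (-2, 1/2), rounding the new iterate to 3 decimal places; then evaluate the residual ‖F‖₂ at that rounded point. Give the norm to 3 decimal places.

At (-2, 1/2): F = (-13.000, -10.000).
Jacobian J = [[-6·p·q - 2·p - 2·q^2 + 2, -3·p^2 - 4·p·q], [-2·p - q^2 + 5·q, -2·p·q + 5·p - 1]].
At the point, J = [[11.500, -8.000], [6.250, -9.000]] (det J = -53.500).
Solving J·Δ = −F gives Δ = (0.692, -0.631).
Then the next iterate is (p, q)₁ = (-1.308, -0.131).
Re-evaluating at (-1.308, -0.131): F = (-3.60960, -1.70068), so ‖F‖₂ = 3.990.

3.990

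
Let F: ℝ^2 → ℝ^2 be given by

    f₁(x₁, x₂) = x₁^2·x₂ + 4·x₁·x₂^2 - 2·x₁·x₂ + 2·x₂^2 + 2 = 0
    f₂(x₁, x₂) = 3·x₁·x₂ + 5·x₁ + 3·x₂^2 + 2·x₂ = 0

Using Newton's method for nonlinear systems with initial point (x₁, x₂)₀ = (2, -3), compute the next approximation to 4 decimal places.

(1.7407, -1.5963)

At (2, -3): F = (92.0000, 13.0000).
Jacobian J = [[2·x₁·x₂ + 4·x₂^2 - 2·x₂, x₁^2 + 8·x₁·x₂ - 2·x₁ + 4·x₂], [3·x₂ + 5, 3·x₁ + 6·x₂ + 2]].
At the point, J = [[30.0000, -60.0000], [-4.0000, -10.0000]] (det J = -540.0000).
Solving J·Δ = −F gives Δ = (-0.2593, 1.4037).
Then the next iterate is (x₁, x₂)₁ = (1.7407, -1.5963).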